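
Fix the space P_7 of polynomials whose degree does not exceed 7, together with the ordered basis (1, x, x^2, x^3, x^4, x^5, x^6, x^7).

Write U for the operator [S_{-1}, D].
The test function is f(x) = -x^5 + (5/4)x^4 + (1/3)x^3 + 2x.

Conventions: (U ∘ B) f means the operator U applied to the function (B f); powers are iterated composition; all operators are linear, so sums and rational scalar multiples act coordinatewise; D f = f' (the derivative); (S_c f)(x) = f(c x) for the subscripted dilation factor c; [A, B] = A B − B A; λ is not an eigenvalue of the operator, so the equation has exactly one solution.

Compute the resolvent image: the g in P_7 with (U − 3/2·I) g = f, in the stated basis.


the result is g(x) = (2/3)x^5 + (65/18)x^4 - (526/27)x^3 - (2104/27)x^2 + (16724/81)x + 66896/243

write g with unknown coordinates in the stated basis and equate coefficients in (U − 3/2·I) g = f
solving from the highest basis element down gives g = (2/3)x^5 + (65/18)x^4 - (526/27)x^3 - (2104/27)x^2 + (16724/81)x + 66896/243
check: U g = (20/3)x^4 - (260/9)x^3 - (1052/9)x^2 + (8416/27)x + 33448/81
so U g − 3/2·g = -x^5 + (5/4)x^4 + (1/3)x^3 + 2x = f ✓


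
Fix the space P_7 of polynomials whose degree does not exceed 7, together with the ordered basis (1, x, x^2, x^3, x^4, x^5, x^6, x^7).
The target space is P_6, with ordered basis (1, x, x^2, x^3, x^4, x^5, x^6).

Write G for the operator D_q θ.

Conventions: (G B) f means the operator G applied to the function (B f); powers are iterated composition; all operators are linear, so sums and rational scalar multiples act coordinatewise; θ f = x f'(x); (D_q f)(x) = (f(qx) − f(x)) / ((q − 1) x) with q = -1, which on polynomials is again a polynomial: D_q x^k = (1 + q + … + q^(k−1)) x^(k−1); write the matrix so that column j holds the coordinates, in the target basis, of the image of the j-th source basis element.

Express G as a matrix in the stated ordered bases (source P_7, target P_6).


the matrix is [[0, 1, 0, 0, 0, 0, 0, 0]; [0, 0, 0, 0, 0, 0, 0, 0]; [0, 0, 0, 3, 0, 0, 0, 0]; [0, 0, 0, 0, 0, 0, 0, 0]; [0, 0, 0, 0, 0, 5, 0, 0]; [0, 0, 0, 0, 0, 0, 0, 0]; [0, 0, 0, 0, 0, 0, 0, 7]] (rows listed top to bottom)

image of 1: 0
image of x: 1
image of x^2: 0
image of x^3: 3x^2
image of x^4: 0
image of x^5: 5x^4
image of x^6: 0
image of x^7: 7x^6
each image's coordinates form column j of the matrix


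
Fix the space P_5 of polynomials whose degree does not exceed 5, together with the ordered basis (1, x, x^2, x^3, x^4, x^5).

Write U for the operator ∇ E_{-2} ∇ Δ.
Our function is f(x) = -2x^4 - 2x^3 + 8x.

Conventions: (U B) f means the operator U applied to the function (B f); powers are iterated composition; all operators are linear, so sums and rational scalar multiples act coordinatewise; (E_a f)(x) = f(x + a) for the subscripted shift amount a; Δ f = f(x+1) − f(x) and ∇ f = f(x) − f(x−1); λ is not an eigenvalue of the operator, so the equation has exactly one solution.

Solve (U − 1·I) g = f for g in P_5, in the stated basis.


the result is g(x) = 2x^4 + 2x^3 + 40x - 108

write g with unknown coordinates in the stated basis and equate coefficients in (U − 1·I) g = f
solving from the highest basis element down gives g = 2x^4 + 2x^3 + 40x - 108
check: U g = 48x - 108
so U g − 1·g = -2x^4 - 2x^3 + 8x = f ✓


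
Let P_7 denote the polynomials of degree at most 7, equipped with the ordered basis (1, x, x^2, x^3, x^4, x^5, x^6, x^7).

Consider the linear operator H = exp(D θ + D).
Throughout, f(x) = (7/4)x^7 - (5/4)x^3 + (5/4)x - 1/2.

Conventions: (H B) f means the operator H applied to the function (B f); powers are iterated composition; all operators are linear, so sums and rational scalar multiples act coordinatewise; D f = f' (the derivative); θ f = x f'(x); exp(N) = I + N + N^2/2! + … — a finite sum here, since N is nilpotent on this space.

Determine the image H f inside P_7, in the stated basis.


g(x) = (7/4)x^7 + 98x^6 + 2058x^5 + 20580x^4 + (411595/4)x^3 + 246945x^2 + (987665/4)x + 70532

order-1 term: 98x^6 - 15x^2 + 5/2
order-2 term: 2058x^5 - 45x
order-3 term: 20580x^4 - 30
order-4 term: 102900x^3
order-5 term: 246960x^2
order-6 term: 246960x
order-7 term: 70560
the series for exp(D θ + D) f terminates at order 7
exp(D θ + D) f = (7/4)x^7 + 98x^6 + 2058x^5 + 20580x^4 + (411595/4)x^3 + 246945x^2 + (987665/4)x + 70532


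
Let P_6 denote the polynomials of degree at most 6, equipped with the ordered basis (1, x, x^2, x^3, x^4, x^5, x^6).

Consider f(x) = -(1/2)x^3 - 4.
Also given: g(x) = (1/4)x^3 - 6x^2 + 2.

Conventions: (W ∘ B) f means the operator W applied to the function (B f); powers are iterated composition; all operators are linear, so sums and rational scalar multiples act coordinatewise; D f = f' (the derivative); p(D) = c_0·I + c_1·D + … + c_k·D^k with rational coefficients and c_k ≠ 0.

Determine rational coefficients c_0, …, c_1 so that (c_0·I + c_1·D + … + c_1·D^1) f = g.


D^0 f = -(1/2)x^3 - 4
D^1 f = -(3/2)x^2
matching coefficients of g against c_0 f + c_1 Df + … from the top degree down determines the c_i
solution: c_0 = -1/2, c_1 = 4

p(D) = -(1/2)·I + 4·D, i.e. c_0 = -1/2, c_1 = 4


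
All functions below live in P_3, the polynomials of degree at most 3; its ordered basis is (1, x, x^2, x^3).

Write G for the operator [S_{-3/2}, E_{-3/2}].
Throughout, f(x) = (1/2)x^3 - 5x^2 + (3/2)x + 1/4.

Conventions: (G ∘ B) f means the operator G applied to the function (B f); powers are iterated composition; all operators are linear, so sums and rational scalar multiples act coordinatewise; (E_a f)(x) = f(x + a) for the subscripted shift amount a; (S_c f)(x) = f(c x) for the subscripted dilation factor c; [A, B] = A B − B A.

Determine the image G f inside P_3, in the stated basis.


E_{-3/2} f = (1/2)x^3 - (29/4)x^2 + (159/8)x - 239/16
S_{-3/2} E_{-3/2} f = -(27/16)x^3 - (261/16)x^2 - (477/16)x - 239/16
S_{-3/2} f = -(27/16)x^3 - (45/4)x^2 - (9/4)x + 1/4
E_{-3/2} S_{-3/2} f = -(27/16)x^3 - (117/32)x^2 + (1287/64)x - 2047/128
[S_{-3/2}, E_{-3/2}] f = -(405/32)x^2 - (3195/64)x + 135/128

the result is g(x) = -(405/32)x^2 - (3195/64)x + 135/128


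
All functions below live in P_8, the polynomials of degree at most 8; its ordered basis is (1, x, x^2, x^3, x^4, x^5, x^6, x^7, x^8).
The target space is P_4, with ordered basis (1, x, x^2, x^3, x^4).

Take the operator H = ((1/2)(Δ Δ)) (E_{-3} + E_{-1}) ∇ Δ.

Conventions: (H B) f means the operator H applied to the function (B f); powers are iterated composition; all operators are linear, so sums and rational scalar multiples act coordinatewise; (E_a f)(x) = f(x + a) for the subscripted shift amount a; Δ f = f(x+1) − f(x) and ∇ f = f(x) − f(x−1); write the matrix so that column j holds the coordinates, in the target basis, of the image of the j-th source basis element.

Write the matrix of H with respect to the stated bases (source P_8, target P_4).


the matrix is [[0, 0, 0, 0, 24, -120, 840, -4200, 20664]; [0, 0, 0, 0, 0, 120, -720, 5880, -33600]; [0, 0, 0, 0, 0, 0, 360, -2520, 23520]; [0, 0, 0, 0, 0, 0, 0, 840, -6720]; [0, 0, 0, 0, 0, 0, 0, 0, 1680]] (rows listed top to bottom)

image of 1: 0
image of x: 0
image of x^2: 0
image of x^3: 0
image of x^4: 24
image of x^5: 120x - 120
image of x^6: 360x^2 - 720x + 840
image of x^7: 840x^3 - 2520x^2 + 5880x - 4200
image of x^8: 1680x^4 - 6720x^3 + 23520x^2 - 33600x + 20664
each image's coordinates form column j of the matrix


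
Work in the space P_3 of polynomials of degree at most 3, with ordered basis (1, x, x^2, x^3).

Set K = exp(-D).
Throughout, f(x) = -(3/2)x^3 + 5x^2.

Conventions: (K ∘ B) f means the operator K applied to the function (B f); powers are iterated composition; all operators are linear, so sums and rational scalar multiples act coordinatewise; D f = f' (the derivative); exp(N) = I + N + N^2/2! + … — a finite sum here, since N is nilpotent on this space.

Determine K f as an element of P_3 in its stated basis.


order-1 term: (9/2)x^2 - 10x
order-2 term: -(9/2)x + 5
order-3 term: 3/2
the series for exp(-D) f terminates at order 3
exp(-D) f = -(3/2)x^3 + (19/2)x^2 - (29/2)x + 13/2

the image equals g(x) = -(3/2)x^3 + (19/2)x^2 - (29/2)x + 13/2


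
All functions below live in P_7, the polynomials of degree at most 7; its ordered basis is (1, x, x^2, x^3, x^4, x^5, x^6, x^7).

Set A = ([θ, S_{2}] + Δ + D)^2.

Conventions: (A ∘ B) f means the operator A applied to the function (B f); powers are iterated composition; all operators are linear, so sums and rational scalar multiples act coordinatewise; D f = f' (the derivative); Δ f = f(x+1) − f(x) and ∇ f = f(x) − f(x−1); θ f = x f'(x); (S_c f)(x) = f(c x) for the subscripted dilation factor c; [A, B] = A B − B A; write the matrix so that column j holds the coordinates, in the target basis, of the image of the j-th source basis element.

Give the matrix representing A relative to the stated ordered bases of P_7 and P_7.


image of 1: 0
image of x: 0
image of x^2: 8
image of x^3: 24x + 12
image of x^4: 48x^2 + 48x + 22
image of x^5: 80x^3 + 120x^2 + 110x + 40
image of x^6: 120x^4 + 240x^3 + 330x^2 + 240x + 74
image of x^7: 168x^5 + 420x^4 + 770x^3 + 840x^2 + 518x + 140
each image's coordinates form column j of the matrix

the matrix is [[0, 0, 8, 12, 22, 40, 74, 140]; [0, 0, 0, 24, 48, 110, 240, 518]; [0, 0, 0, 0, 48, 120, 330, 840]; [0, 0, 0, 0, 0, 80, 240, 770]; [0, 0, 0, 0, 0, 0, 120, 420]; [0, 0, 0, 0, 0, 0, 0, 168]; [0, 0, 0, 0, 0, 0, 0, 0]; [0, 0, 0, 0, 0, 0, 0, 0]] (rows listed top to bottom)


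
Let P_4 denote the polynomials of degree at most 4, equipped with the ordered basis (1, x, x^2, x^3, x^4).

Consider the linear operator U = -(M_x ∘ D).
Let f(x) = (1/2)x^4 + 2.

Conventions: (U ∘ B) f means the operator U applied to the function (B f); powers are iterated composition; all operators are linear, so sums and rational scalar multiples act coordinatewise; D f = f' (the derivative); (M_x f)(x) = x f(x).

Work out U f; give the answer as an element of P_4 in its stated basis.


D f = 2x^3
M_x D f = 2x^4
(-(M_x ∘ D)) f = -2x^4

the result is g(x) = -2x^4


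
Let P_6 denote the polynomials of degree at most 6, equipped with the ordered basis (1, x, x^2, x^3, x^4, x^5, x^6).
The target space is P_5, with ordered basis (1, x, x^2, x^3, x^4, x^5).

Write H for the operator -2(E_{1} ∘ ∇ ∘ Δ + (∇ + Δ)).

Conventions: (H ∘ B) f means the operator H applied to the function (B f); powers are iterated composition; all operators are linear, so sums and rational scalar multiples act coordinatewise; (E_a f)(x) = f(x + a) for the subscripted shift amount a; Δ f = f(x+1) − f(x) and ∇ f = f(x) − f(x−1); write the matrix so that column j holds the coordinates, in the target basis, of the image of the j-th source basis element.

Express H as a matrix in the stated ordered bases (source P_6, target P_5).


image of 1: 0
image of x: -4
image of x^2: -8x - 4
image of x^3: -12x^2 - 12x - 16
image of x^4: -16x^3 - 24x^2 - 64x - 28
image of x^5: -20x^4 - 40x^3 - 160x^2 - 140x - 64
image of x^6: -24x^5 - 60x^4 - 320x^3 - 420x^2 - 384x - 124
each image's coordinates form column j of the matrix

the matrix is [[0, -4, -4, -16, -28, -64, -124]; [0, 0, -8, -12, -64, -140, -384]; [0, 0, 0, -12, -24, -160, -420]; [0, 0, 0, 0, -16, -40, -320]; [0, 0, 0, 0, 0, -20, -60]; [0, 0, 0, 0, 0, 0, -24]] (rows listed top to bottom)


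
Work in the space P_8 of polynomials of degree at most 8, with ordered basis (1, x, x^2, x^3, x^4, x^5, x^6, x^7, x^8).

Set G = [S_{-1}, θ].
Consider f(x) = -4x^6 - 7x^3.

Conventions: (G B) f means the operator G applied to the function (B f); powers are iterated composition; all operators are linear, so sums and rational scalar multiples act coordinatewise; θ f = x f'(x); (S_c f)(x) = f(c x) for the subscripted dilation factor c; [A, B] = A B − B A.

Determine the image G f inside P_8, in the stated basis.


θ f = -24x^6 - 21x^3
S_{-1} θ f = -24x^6 + 21x^3
S_{-1} f = -4x^6 + 7x^3
θ S_{-1} f = -24x^6 + 21x^3
[S_{-1}, θ] f = 0

the result is g(x) = 0


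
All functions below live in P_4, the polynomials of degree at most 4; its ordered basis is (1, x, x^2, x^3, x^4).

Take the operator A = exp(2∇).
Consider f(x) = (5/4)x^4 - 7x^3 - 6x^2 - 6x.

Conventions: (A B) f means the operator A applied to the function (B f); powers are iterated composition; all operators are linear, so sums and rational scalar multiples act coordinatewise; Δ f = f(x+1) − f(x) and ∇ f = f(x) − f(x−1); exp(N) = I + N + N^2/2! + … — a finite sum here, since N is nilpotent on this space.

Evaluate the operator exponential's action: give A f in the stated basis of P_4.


the image equals g(x) = (5/4)x^4 + 3x^3 - 33x^2 - 82x - 35/2

order-1 term: 10x^3 - 57x^2 + 28x - 33/2
order-2 term: 30x^2 - 144x + 95
order-3 term: 40x - 116
order-4 term: 20
the series for exp(2∇) f terminates at order 4
exp(2∇) f = (5/4)x^4 + 3x^3 - 33x^2 - 82x - 35/2


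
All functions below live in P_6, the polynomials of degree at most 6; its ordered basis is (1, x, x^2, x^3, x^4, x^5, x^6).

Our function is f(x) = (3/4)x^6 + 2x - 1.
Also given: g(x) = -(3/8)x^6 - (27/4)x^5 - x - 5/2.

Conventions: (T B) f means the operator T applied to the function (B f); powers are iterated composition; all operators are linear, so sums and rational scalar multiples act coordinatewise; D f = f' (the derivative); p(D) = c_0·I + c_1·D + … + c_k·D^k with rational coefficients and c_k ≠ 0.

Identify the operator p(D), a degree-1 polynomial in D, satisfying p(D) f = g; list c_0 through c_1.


D^0 f = (3/4)x^6 + 2x - 1
D^1 f = (9/2)x^5 + 2
matching coefficients of g against c_0 f + c_1 Df + … from the top degree down determines the c_i
solution: c_0 = -1/2, c_1 = -3/2

c_0 = -1/2, c_1 = -3/2


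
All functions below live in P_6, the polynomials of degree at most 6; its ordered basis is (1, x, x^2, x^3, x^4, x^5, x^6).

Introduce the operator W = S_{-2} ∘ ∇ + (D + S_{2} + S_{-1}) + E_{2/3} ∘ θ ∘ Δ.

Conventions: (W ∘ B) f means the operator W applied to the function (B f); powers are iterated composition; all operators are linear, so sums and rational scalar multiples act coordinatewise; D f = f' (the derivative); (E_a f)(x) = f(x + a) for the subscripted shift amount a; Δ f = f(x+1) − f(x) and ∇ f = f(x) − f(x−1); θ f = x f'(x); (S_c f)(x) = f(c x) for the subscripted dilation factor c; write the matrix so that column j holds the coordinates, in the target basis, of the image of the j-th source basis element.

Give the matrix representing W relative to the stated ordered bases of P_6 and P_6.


the matrix is [[2, 2, 1/3, 17/3, 95/9, 2111/81, 4043/81]; [0, 1, 0, 17, 28, 2845/27, 5798/27]; [0, 0, 5, 21, 12, 520/3, 3050/9]; [0, 0, 0, 7, -16, 490/3, 580/3]; [0, 0, 0, 0, 17, 105, -80]; [0, 0, 0, 0, 0, 31, -156]; [0, 0, 0, 0, 0, 0, 65]] (rows listed top to bottom)

image of 1: 2
image of x: x + 2
image of x^2: 5x^2 + 1/3
image of x^3: 7x^3 + 21x^2 + 17x + 17/3
image of x^4: 17x^4 - 16x^3 + 12x^2 + 28x + 95/9
image of x^5: 31x^5 + 105x^4 + (490/3)x^3 + (520/3)x^2 + (2845/27)x + 2111/81
image of x^6: 65x^6 - 156x^5 - 80x^4 + (580/3)x^3 + (3050/9)x^2 + (5798/27)x + 4043/81
each image's coordinates form column j of the matrix


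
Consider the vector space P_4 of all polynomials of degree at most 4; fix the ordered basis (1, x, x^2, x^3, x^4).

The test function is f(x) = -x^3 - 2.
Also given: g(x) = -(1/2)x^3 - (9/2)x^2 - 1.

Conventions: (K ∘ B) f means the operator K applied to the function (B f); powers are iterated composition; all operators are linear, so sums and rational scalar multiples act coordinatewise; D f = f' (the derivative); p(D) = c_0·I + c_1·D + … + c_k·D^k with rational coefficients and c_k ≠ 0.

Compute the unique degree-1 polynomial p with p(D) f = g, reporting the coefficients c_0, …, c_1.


D^0 f = -x^3 - 2
D^1 f = -3x^2
matching coefficients of g against c_0 f + c_1 Df + … from the top degree down determines the c_i
solution: c_0 = 1/2, c_1 = 3/2

p(D) = (1/2)·I + (3/2)·D, i.e. c_0 = 1/2, c_1 = 3/2


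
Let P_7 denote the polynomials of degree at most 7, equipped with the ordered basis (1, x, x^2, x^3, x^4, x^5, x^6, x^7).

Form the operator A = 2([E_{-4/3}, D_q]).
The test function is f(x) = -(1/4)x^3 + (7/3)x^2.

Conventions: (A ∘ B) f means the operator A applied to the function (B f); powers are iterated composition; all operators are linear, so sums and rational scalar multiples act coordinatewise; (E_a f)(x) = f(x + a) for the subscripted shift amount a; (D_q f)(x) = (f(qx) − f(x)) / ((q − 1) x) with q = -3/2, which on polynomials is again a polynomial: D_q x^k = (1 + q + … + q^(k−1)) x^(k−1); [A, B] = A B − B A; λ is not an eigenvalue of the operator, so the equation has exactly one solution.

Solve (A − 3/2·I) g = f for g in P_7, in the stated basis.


the result is g(x) = (1/6)x^3 - (14/9)x^2 - (40/27)x - 200/27

write g with unknown coordinates in the stated basis and equate coefficients in (A − 3/2·I) g = f
solving from the highest basis element down gives g = (1/6)x^3 - (14/9)x^2 - (40/27)x - 200/27
check: A g = -(20/9)x - 100/9
so A g − 3/2·g = -(1/4)x^3 + (7/3)x^2 = f ✓


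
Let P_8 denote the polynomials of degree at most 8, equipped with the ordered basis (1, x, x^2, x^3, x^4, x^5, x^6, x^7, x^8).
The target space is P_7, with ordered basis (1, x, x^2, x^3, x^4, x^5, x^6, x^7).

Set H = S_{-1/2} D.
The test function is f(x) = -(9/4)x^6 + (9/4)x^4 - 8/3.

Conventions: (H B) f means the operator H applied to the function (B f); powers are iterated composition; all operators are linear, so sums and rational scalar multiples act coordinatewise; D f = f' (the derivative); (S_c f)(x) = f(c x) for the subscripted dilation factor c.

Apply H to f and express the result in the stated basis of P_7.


g(x) = (27/64)x^5 - (9/8)x^3

D f = -(27/2)x^5 + 9x^3
S_{-1/2} D f = (27/64)x^5 - (9/8)x^3


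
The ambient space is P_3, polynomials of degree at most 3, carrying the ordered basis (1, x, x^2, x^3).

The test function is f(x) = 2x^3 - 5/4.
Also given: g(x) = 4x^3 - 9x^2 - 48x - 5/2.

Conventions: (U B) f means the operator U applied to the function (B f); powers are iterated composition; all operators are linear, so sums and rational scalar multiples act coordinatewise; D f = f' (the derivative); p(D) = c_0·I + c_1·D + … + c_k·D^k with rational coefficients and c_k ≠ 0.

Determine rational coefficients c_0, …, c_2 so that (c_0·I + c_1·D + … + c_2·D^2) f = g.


D^0 f = 2x^3 - 5/4
D^1 f = 6x^2
D^2 f = 12x
matching coefficients of g against c_0 f + c_1 Df + … from the top degree down determines the c_i
solution: c_0 = 2, c_1 = -3/2, c_2 = -4

p(D) = 2·I − (3/2)·D − 4·D^2, i.e. c_0 = 2, c_1 = -3/2, c_2 = -4


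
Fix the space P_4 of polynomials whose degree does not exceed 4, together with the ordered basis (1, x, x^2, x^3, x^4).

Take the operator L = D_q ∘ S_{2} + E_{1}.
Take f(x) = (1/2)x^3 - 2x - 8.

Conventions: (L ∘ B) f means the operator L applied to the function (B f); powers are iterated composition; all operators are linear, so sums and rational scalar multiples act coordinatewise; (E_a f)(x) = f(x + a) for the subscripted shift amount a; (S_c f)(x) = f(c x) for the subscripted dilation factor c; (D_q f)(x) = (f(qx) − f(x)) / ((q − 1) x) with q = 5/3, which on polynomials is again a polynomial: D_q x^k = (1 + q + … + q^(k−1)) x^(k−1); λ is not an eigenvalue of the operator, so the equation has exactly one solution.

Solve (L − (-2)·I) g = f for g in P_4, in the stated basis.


write g with unknown coordinates in the stated basis and equate coefficients in (L − (-2)·I) g = f
solving from the highest basis element down gives g = (1/6)x^3 - (419/162)x^2 + (14707/1458)x - 17419/1458
check: L g = (1/6)x^3 + (419/81)x^2 - (16165/729)x + 11587/729
so L g − (-2)·g = (1/2)x^3 - 2x - 8 = f ✓

the image equals g(x) = (1/6)x^3 - (419/162)x^2 + (14707/1458)x - 17419/1458


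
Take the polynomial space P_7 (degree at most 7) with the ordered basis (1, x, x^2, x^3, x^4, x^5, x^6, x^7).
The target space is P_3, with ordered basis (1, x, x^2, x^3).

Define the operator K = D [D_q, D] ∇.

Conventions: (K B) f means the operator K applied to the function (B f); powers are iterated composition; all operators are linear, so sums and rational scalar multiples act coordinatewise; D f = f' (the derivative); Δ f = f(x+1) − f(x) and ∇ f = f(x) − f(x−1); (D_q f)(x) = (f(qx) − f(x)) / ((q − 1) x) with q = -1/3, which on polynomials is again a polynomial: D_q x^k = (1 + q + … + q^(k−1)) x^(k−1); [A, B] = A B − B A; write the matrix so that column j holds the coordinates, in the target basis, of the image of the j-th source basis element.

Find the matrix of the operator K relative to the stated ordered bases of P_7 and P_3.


the matrix is [[0, 0, 0, 0, 16/9, -40/9, 80/9, -140/9]; [0, 0, 0, 0, 0, 80/9, -80/3, 560/9]; [0, 0, 0, 0, 0, 0, 112/9, -392/9]; [0, 0, 0, 0, 0, 0, 0, 5264/243]] (rows listed top to bottom)

image of 1: 0
image of x: 0
image of x^2: 0
image of x^3: 0
image of x^4: 16/9
image of x^5: (80/9)x - 40/9
image of x^6: (112/9)x^2 - (80/3)x + 80/9
image of x^7: (5264/243)x^3 - (392/9)x^2 + (560/9)x - 140/9
each image's coordinates form column j of the matrix


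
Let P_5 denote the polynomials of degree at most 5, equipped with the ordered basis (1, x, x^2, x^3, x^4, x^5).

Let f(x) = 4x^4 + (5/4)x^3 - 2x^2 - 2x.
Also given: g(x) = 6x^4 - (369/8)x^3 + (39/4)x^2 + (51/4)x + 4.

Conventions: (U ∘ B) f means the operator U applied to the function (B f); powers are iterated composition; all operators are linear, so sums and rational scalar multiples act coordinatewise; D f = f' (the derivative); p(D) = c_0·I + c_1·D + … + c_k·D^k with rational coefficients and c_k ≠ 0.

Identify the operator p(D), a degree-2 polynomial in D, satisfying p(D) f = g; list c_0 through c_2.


D^0 f = 4x^4 + (5/4)x^3 - 2x^2 - 2x
D^1 f = 16x^3 + (15/4)x^2 - 4x - 2
D^2 f = 48x^2 + (15/2)x - 4
matching coefficients of g against c_0 f + c_1 Df + … from the top degree down determines the c_i
solution: c_0 = 3/2, c_1 = -3, c_2 = 1/2

p(D) = (3/2)·I − 3·D + (1/2)·D^2, i.e. c_0 = 3/2, c_1 = -3, c_2 = 1/2


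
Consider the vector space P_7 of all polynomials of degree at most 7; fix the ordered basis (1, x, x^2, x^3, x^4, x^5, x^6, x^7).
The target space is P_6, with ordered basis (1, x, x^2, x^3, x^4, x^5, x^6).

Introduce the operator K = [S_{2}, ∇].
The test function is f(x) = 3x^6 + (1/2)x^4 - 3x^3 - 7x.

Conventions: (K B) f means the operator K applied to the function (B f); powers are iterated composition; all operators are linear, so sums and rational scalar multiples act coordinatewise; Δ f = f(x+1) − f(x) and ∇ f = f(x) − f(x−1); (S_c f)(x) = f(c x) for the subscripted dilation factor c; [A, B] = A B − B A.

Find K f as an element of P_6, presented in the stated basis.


∇ f = 18x^5 - 45x^4 + 62x^3 - 57x^2 + 29x - 27/2
S_{2} ∇ f = 576x^5 - 720x^4 + 496x^3 - 228x^2 + 58x - 27/2
S_{2} f = 192x^6 + 8x^4 - 24x^3 - 14x
∇ S_{2} f = 1152x^5 - 2880x^4 + 3872x^3 - 3000x^2 + 1256x - 238
[S_{2}, ∇] f = -576x^5 + 2160x^4 - 3376x^3 + 2772x^2 - 1198x + 449/2

g(x) = -576x^5 + 2160x^4 - 3376x^3 + 2772x^2 - 1198x + 449/2


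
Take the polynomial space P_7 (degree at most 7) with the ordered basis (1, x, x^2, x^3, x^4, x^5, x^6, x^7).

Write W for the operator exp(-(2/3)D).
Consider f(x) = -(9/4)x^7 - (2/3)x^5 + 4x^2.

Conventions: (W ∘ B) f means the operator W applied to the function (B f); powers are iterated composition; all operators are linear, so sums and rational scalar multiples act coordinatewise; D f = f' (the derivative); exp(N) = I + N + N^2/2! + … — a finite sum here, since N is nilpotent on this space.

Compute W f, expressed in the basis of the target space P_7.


g(x) = -(9/4)x^7 + (21/2)x^6 - (65/3)x^5 + (230/9)x^4 - (500/27)x^3 + (988/81)x^2 - (1792/243)x + 1456/729

order-1 term: (21/2)x^6 + (20/9)x^4 - (16/3)x
order-2 term: -21x^5 - (80/27)x^3 + 16/9
order-3 term: (70/3)x^4 + (160/81)x^2
order-4 term: -(140/9)x^3 - (160/243)x
order-5 term: (56/9)x^2 + 64/729
order-6 term: -(112/81)x
order-7 term: 32/243
the series for exp(-(2/3)D) f terminates at order 7
exp(-(2/3)D) f = -(9/4)x^7 + (21/2)x^6 - (65/3)x^5 + (230/9)x^4 - (500/27)x^3 + (988/81)x^2 - (1792/243)x + 1456/729


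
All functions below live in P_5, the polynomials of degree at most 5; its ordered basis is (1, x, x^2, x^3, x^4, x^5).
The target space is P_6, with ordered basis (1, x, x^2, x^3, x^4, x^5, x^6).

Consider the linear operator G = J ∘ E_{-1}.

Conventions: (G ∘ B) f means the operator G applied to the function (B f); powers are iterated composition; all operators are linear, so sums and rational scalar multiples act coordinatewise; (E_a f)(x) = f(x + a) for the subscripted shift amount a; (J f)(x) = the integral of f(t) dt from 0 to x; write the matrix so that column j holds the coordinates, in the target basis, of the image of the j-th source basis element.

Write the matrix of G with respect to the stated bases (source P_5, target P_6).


the matrix is [[0, 0, 0, 0, 0, 0]; [1, -1, 1, -1, 1, -1]; [0, 1/2, -1, 3/2, -2, 5/2]; [0, 0, 1/3, -1, 2, -10/3]; [0, 0, 0, 1/4, -1, 5/2]; [0, 0, 0, 0, 1/5, -1]; [0, 0, 0, 0, 0, 1/6]] (rows listed top to bottom)

image of 1: x
image of x: (1/2)x^2 - x
image of x^2: (1/3)x^3 - x^2 + x
image of x^3: (1/4)x^4 - x^3 + (3/2)x^2 - x
image of x^4: (1/5)x^5 - x^4 + 2x^3 - 2x^2 + x
image of x^5: (1/6)x^6 - x^5 + (5/2)x^4 - (10/3)x^3 + (5/2)x^2 - x
each image's coordinates form column j of the matrix


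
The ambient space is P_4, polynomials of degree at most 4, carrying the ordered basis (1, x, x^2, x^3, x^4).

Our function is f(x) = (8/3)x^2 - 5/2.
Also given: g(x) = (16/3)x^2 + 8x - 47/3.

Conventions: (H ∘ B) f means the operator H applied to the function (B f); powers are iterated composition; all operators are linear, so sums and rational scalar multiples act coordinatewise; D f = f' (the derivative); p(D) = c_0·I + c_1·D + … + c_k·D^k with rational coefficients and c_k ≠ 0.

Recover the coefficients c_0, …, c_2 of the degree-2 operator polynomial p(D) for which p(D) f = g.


c_0 = 2, c_1 = 3/2, c_2 = -2

D^0 f = (8/3)x^2 - 5/2
D^1 f = (16/3)x
D^2 f = 16/3
matching coefficients of g against c_0 f + c_1 Df + … from the top degree down determines the c_i
solution: c_0 = 2, c_1 = 3/2, c_2 = -2


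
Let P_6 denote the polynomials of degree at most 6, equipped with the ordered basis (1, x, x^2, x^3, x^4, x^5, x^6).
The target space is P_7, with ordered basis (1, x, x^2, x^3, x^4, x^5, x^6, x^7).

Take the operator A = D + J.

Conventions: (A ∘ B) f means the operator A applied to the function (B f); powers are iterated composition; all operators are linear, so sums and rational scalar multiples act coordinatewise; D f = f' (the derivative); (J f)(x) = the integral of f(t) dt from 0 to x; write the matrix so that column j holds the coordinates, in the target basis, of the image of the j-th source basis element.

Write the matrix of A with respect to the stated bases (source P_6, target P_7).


the matrix is [[0, 1, 0, 0, 0, 0, 0]; [1, 0, 2, 0, 0, 0, 0]; [0, 1/2, 0, 3, 0, 0, 0]; [0, 0, 1/3, 0, 4, 0, 0]; [0, 0, 0, 1/4, 0, 5, 0]; [0, 0, 0, 0, 1/5, 0, 6]; [0, 0, 0, 0, 0, 1/6, 0]; [0, 0, 0, 0, 0, 0, 1/7]] (rows listed top to bottom)

image of 1: x
image of x: (1/2)x^2 + 1
image of x^2: (1/3)x^3 + 2x
image of x^3: (1/4)x^4 + 3x^2
image of x^4: (1/5)x^5 + 4x^3
image of x^5: (1/6)x^6 + 5x^4
image of x^6: (1/7)x^7 + 6x^5
each image's coordinates form column j of the matrix


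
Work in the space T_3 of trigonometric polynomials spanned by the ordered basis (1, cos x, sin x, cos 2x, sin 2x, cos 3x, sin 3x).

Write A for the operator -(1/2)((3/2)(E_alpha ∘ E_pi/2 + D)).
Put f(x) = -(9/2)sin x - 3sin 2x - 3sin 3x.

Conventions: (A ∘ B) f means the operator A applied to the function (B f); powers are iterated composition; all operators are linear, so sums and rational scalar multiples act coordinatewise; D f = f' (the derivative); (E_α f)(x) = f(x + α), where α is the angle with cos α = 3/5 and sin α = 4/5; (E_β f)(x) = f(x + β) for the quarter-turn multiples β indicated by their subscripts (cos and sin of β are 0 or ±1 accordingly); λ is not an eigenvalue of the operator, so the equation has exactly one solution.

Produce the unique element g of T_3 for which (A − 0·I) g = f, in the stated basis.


write g with unknown coordinates in the stated basis and equate coefficients in (A − 0·I) g = f
solving from the highest basis element down gives g = -3cos x - (3/2)sin x - (104/29)cos 2x + (28/29)sin 2x - (123/122)cos 3x + (11/122)sin 3x
check: A g = -(9/2)sin x - 3sin 2x - 3sin 3x
so A g − 0·g = -(9/2)sin x - 3sin 2x - 3sin 3x = f ✓

the result is g(x) = -3cos x - (3/2)sin x - (104/29)cos 2x + (28/29)sin 2x - (123/122)cos 3x + (11/122)sin 3x


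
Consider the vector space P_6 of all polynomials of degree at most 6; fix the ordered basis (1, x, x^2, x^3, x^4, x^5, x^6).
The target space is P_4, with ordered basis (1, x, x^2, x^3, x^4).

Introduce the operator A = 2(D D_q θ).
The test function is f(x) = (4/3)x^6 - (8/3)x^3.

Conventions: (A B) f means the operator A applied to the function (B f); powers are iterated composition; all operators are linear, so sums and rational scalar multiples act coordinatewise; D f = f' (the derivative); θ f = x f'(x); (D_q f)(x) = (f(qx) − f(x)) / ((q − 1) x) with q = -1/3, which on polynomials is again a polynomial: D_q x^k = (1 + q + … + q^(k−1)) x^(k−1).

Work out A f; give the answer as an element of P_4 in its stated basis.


g(x) = (14560/243)x^4 - (224/9)x

θ f = 8x^6 - 8x^3
D_q θ f = (1456/243)x^5 - (56/9)x^2
D D_q θ f = (7280/243)x^4 - (112/9)x
(2(D D_q θ)) f = (14560/243)x^4 - (224/9)x


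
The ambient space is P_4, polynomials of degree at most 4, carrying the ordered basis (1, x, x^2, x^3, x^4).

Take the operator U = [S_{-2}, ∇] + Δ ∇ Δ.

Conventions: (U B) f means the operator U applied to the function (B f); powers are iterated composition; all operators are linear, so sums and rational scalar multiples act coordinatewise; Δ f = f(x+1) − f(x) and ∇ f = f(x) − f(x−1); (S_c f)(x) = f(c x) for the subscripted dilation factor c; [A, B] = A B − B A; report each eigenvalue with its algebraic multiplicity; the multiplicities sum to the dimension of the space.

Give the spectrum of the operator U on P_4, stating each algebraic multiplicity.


image of 1: 0
image of x: 3
image of x^2: -12x + 3
image of x^3: 36x^2 - 18x + 15
image of x^4: -96x^3 + 72x^2 - 48x + 27
the matrix is upper triangular; its diagonal is (0, 0, 0, 0, 0)
for a triangular matrix the eigenvalues are the diagonal entries, with algebraic multiplicity their repetition count

λ = 0 (multiplicity 5)


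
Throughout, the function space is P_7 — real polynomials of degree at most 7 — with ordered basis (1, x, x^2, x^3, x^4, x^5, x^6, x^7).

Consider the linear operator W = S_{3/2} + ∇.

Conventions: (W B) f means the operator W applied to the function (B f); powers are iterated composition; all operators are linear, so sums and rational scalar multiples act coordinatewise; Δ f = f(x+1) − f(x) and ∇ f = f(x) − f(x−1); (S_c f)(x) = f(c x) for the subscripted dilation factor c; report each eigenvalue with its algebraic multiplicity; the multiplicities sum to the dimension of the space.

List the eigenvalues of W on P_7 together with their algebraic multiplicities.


λ = 1 (multiplicity 1), λ = 3/2 (multiplicity 1), λ = 9/4 (multiplicity 1), λ = 27/8 (multiplicity 1), λ = 81/16 (multiplicity 1), λ = 243/32 (multiplicity 1), λ = 729/64 (multiplicity 1), λ = 2187/128 (multiplicity 1)

image of 1: 1
image of x: (3/2)x + 1
image of x^2: (9/4)x^2 + 2x - 1
image of x^3: (27/8)x^3 + 3x^2 - 3x + 1
image of x^4: (81/16)x^4 + 4x^3 - 6x^2 + 4x - 1
image of x^5: (243/32)x^5 + 5x^4 - 10x^3 + 10x^2 - 5x + 1
image of x^6: (729/64)x^6 + 6x^5 - 15x^4 + 20x^3 - 15x^2 + 6x - 1
image of x^7: (2187/128)x^7 + 7x^6 - 21x^5 + 35x^4 - 35x^3 + 21x^2 - 7x + 1
the matrix is upper triangular; its diagonal is (1, 3/2, 9/4, 27/8, 81/16, 243/32, 729/64, 2187/128)
for a triangular matrix the eigenvalues are the diagonal entries, with algebraic multiplicity their repetition count


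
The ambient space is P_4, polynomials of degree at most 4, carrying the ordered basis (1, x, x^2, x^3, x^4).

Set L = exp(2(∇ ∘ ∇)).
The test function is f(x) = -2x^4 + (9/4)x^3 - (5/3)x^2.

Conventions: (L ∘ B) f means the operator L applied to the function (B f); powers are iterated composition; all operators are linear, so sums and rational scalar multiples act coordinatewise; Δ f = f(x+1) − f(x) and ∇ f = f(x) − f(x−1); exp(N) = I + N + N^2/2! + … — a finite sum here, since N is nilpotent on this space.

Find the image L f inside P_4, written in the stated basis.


order-1 term: -48x^2 + 123x - 269/3
order-2 term: -96
the series for exp(2(∇ ∘ ∇)) f terminates at order 2
exp(2(∇ ∘ ∇)) f = -2x^4 + (9/4)x^3 - (149/3)x^2 + 123x - 557/3

the result is g(x) = -2x^4 + (9/4)x^3 - (149/3)x^2 + 123x - 557/3


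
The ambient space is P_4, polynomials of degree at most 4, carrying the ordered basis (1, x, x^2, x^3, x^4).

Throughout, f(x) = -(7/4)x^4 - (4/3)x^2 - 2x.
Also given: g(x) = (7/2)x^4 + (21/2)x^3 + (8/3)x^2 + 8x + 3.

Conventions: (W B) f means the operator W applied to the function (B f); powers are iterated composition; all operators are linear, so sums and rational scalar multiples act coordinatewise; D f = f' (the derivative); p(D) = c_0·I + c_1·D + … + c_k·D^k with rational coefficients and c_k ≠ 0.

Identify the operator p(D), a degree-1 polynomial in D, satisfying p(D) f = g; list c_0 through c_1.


D^0 f = -(7/4)x^4 - (4/3)x^2 - 2x
D^1 f = -7x^3 - (8/3)x - 2
matching coefficients of g against c_0 f + c_1 Df + … from the top degree down determines the c_i
solution: c_0 = -2, c_1 = -3/2

c_0 = -2, c_1 = -3/2


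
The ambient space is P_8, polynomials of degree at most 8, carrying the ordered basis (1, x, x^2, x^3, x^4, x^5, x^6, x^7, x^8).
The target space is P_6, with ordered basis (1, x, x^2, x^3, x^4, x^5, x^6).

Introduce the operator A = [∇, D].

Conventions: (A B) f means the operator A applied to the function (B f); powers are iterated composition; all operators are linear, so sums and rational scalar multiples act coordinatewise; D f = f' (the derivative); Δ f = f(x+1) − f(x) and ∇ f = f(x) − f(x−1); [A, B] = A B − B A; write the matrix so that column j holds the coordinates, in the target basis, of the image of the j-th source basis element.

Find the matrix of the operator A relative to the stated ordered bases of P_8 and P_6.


image of 1: 0
image of x: 0
image of x^2: 0
image of x^3: 0
image of x^4: 0
image of x^5: 0
image of x^6: 0
image of x^7: 0
image of x^8: 0
each image's coordinates form column j of the matrix

the matrix is [[0, 0, 0, 0, 0, 0, 0, 0, 0]; [0, 0, 0, 0, 0, 0, 0, 0, 0]; [0, 0, 0, 0, 0, 0, 0, 0, 0]; [0, 0, 0, 0, 0, 0, 0, 0, 0]; [0, 0, 0, 0, 0, 0, 0, 0, 0]; [0, 0, 0, 0, 0, 0, 0, 0, 0]; [0, 0, 0, 0, 0, 0, 0, 0, 0]] (rows listed top to bottom)


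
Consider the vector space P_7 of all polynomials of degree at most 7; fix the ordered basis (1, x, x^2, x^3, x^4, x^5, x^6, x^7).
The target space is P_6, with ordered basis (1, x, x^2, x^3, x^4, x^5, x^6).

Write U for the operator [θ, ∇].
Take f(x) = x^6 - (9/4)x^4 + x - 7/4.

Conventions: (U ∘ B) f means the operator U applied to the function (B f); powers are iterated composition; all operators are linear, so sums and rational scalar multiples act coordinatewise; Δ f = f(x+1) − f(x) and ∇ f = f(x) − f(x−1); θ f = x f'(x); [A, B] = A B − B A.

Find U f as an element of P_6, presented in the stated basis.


∇ f = 6x^5 - 15x^4 + 11x^3 - (3/2)x^2 - 3x + 9/4
θ ∇ f = 30x^5 - 60x^4 + 33x^3 - 3x^2 - 3x
θ f = 6x^6 - 9x^4 + x
∇ θ f = 36x^5 - 90x^4 + 84x^3 - 36x^2 + 4
[θ, ∇] f = -6x^5 + 30x^4 - 51x^3 + 33x^2 - 3x - 4

the image equals g(x) = -6x^5 + 30x^4 - 51x^3 + 33x^2 - 3x - 4


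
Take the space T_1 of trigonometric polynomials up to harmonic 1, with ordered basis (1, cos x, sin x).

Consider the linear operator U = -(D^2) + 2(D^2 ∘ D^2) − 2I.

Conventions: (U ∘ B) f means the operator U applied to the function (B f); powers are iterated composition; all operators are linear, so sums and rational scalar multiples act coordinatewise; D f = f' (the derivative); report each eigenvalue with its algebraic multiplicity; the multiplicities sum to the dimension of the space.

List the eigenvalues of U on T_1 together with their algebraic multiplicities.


image of 1: -2
image of cos x: cos x
image of sin x: sin x
the matrix is diagonal; its diagonal is (-2, 1, 1)
for a triangular matrix the eigenvalues are the diagonal entries, with algebraic multiplicity their repetition count

λ = -2 (multiplicity 1), λ = 1 (multiplicity 2)


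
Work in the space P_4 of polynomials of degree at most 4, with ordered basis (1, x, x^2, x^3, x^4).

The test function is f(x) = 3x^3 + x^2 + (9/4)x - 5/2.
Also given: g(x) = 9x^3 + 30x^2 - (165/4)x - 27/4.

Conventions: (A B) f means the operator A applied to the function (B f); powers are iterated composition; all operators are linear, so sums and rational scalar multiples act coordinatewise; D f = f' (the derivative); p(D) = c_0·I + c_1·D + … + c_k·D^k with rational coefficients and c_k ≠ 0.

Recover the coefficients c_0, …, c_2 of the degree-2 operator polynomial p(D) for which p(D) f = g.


D^0 f = 3x^3 + x^2 + (9/4)x - 5/2
D^1 f = 9x^2 + 2x + 9/4
D^2 f = 18x + 2
matching coefficients of g against c_0 f + c_1 Df + … from the top degree down determines the c_i
solution: c_0 = 3, c_1 = 3, c_2 = -3

p(D) = 3·I + 3·D − 3·D^2, i.e. c_0 = 3, c_1 = 3, c_2 = -3


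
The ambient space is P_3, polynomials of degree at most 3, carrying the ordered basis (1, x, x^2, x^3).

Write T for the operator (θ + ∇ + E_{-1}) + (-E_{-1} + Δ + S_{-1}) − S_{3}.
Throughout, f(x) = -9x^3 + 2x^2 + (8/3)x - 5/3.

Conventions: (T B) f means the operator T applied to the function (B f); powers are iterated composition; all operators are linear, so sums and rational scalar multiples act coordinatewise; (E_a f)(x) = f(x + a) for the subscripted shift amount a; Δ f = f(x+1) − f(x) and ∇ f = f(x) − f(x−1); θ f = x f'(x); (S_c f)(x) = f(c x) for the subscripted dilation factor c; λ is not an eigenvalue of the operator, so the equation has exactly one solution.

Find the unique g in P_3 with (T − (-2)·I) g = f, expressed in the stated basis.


g(x) = (9/23)x^3 + (2/23)x^2 - (160/69)x + 151/138

write g with unknown coordinates in the stated basis and equate coefficients in (T − (-2)·I) g = f
solving from the highest basis element down gives g = (9/23)x^3 + (2/23)x^2 - (160/69)x + 151/138
check: T g = -(225/23)x^3 + (42/23)x^2 + (168/23)x - 266/69
so T g − (-2)·g = -9x^3 + 2x^2 + (8/3)x - 5/3 = f ✓


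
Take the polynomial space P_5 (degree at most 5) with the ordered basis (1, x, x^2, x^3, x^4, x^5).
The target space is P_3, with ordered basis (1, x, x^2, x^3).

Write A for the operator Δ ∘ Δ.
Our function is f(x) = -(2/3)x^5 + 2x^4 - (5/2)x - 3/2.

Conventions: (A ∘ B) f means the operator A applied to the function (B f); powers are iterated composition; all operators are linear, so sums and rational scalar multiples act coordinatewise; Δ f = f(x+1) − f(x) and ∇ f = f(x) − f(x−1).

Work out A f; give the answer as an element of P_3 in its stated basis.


the image equals g(x) = -(40/3)x^3 - 16x^2 + (4/3)x + 8

Δ f = -(10/3)x^4 + (4/3)x^3 + (16/3)x^2 + (14/3)x - 7/6
Δ Δ f = -(40/3)x^3 - 16x^2 + (4/3)x + 8


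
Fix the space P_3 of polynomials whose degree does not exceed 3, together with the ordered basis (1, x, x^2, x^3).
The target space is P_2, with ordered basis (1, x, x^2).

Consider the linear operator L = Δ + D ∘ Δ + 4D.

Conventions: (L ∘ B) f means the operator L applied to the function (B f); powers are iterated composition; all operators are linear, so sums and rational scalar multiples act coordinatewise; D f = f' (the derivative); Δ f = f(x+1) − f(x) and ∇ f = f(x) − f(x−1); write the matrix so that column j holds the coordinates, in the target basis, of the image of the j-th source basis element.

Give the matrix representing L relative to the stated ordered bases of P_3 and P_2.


image of 1: 0
image of x: 5
image of x^2: 10x + 3
image of x^3: 15x^2 + 9x + 4
each image's coordinates form column j of the matrix

the matrix is [[0, 5, 3, 4]; [0, 0, 10, 9]; [0, 0, 0, 15]] (rows listed top to bottom)
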